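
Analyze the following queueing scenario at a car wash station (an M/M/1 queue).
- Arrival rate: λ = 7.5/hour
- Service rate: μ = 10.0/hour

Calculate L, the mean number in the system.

ρ = λ/μ = 7.5/10.0 = 0.7500
For M/M/1: L = λ/(μ-λ)
L = 7.5/(10.0-7.5) = 7.5/2.50
L = 3.0000 cars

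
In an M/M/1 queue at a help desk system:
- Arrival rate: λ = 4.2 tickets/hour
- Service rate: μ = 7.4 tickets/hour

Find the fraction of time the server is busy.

Server utilization: ρ = λ/μ
ρ = 4.2/7.4 = 0.5676
The server is busy 56.76% of the time.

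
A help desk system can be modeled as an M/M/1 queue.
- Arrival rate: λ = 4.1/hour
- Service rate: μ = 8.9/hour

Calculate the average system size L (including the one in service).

ρ = λ/μ = 4.1/8.9 = 0.4607
For M/M/1: L = λ/(μ-λ)
L = 4.1/(8.9-4.1) = 4.1/4.80
L = 0.8542 tickets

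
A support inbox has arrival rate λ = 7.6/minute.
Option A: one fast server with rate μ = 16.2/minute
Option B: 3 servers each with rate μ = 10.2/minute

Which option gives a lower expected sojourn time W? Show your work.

Option A: single server μ = 16.2 (M/M/1)
  ρ_A = 7.6/16.2 = 0.4691
  W_A = 1/(μ-λ) = 1/(16.2-7.6) = 1/8.60 = 0.1163

Option B: 3 servers μ = 10.2 (M/M/3)
  ρ_B = λ/(cμ) = 7.6/(3×10.2) = 0.2484
  Offered load a = λ/μ = cρ = 7.6/10.2 = 0.7451
  P₀ = [ Σₙ₌₀^2 aⁿ/n! + a^3/(3!(1-ρ)) ]⁻¹
  Σ = a^0/0! + a^1/1! + a^2/2! = 1.0000 + 0.7451 + 0.2776 = 2.0227
  a^3/(3!(1-ρ)) = 0.413657/(6 × 0.751634) = 0.09172
  P₀ = 1/(2.0227 + 0.09172) = 0.4729
  Lq = P₀·a^3·ρ / (3!(1-ρ)²) = 0.47295 × 0.41366 × 0.24837 / (6 × 0.56495) = 0.01433
  Wq_B = Lq/λ = 0.01433/7.6 = 0.001886
  W_B = Wq_B + 1/μ = 0.001886 + 0.09804 = 0.09993

Since W_B = 0.09993 < W_A = 0.1163, Option B (multiple servers) has the shorter time in system.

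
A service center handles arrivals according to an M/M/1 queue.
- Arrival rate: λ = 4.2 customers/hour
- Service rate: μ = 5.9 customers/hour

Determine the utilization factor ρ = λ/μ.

Server utilization: ρ = λ/μ
ρ = 4.2/5.9 = 0.7119
The server is busy 71.19% of the time.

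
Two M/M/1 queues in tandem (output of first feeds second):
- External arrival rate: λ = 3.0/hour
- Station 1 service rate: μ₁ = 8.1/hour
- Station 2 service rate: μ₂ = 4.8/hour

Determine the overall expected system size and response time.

By Jackson's theorem, each station behaves as independent M/M/1.
Station 1: ρ₁ = 3.0/8.1 = 0.3704, L₁ = ρ₁/(1-ρ₁) = λ/(μ₁-λ) = 3.0/5.10 = 0.5882
Station 2: ρ₂ = 3.0/4.8 = 0.6250, L₂ = ρ₂/(1-ρ₂) = λ/(μ₂-λ) = 3.0/1.80 = 1.6667
Total: L = L₁ + L₂ = 0.5882 + 1.6667 = 2.2549
W = L/λ = 2.2549/3.0 = 0.7516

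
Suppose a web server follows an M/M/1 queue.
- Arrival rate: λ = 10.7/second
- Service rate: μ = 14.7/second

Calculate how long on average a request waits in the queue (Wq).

First, compute utilization: ρ = λ/μ = 10.7/14.7 = 0.7279
For M/M/1: Wq = λ/(μ(μ-λ))
Wq = 10.7/(14.7 × (14.7-10.7))
Wq = 10.7/(14.7 × 4.00)
Wq = 0.1820 seconds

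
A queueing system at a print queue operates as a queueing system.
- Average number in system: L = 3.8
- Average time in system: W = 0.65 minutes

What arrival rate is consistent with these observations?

Little's Law: L = λW, so λ = L/W
λ = 3.8/0.65 = 5.8462 jobs/minute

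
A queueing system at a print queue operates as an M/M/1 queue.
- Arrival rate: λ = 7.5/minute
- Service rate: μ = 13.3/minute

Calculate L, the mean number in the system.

ρ = λ/μ = 7.5/13.3 = 0.5639
For M/M/1: L = λ/(μ-λ)
L = 7.5/(13.3-7.5) = 7.5/5.80
L = 1.2931 jobs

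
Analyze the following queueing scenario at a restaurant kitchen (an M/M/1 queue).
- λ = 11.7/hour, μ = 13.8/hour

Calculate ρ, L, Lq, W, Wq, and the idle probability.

Step 1: ρ = λ/μ = 11.7/13.8 = 0.8478
Step 2: L = λ/(μ-λ) = 11.7/2.10 = 5.5714
Step 3: Lq = λ²/(μ(μ-λ)) = 136.89/(13.8×2.10) = 4.7236
Step 4: W = 1/(μ-λ) = 1/2.10 = 0.47619
Step 5: Wq = λ/(μ(μ-λ)) = 11.7/(13.8×2.10) = 0.4037
Step 6: P(0) = 1-ρ = 0.1522
Verify: L = λW = 11.7×0.47619 = 5.5714 ✔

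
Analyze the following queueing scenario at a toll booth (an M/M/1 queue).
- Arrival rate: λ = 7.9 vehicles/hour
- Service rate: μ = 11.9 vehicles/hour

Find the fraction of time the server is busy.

Server utilization: ρ = λ/μ
ρ = 7.9/11.9 = 0.6639
The server is busy 66.39% of the time.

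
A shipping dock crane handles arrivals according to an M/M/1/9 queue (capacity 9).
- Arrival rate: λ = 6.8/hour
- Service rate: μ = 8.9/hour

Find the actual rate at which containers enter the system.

ρ = λ/μ = 6.8/8.9 = 0.764045
P₀ = (1-ρ)/(1-ρ^(K+1)) = (1-0.764045)/(1-0.764045^10) = 0.23596/0.93221 = 0.2531
P_K = P₀×ρ^K = 0.2531 × 0.764045^9 = 0.2531 × 0.08873 = 0.02246
λ_eff = λ(1-P_K) = 6.8 × (1 - 0.02246) = 6.8 × 0.97754 = 6.6473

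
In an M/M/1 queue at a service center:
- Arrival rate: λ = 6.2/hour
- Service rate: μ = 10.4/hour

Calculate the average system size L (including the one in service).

ρ = λ/μ = 6.2/10.4 = 0.5962
For M/M/1: L = λ/(μ-λ)
L = 6.2/(10.4-6.2) = 6.2/4.20
L = 1.4762 customers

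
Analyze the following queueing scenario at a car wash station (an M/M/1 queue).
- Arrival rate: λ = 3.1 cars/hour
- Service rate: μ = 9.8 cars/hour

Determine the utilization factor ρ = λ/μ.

Server utilization: ρ = λ/μ
ρ = 3.1/9.8 = 0.3163
The server is busy 31.63% of the time.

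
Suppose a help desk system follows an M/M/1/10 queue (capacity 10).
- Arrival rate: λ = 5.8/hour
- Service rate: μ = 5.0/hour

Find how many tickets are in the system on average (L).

ρ = λ/μ = 5.8/5.0 = 1.1600
P₀ = (1-ρ)/(1-ρ^(K+1)) = (1-1.1600)/(1-1.1600^11) = -0.1600/-4.1173 = 0.03886
P_K = P₀×ρ^K = 0.03886 × 1.1600^10 = 0.03886 × 4.4114 = 0.1714
L = ρ[1 - (K+1)ρ^K + Kρ^(K+1)] / [(1-ρ)(1-ρ^(K+1))]
L = 1.1600 × (1 - 11×4.411435 + 10×5.117265) / ((1 - 1.1600) × (1 - 5.117265)) = 6.4217 tickets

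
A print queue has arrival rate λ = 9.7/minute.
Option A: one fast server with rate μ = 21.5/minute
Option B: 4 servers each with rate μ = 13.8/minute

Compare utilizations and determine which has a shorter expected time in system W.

Option A: single server μ = 21.5 (M/M/1)
  ρ_A = 9.7/21.5 = 0.4512
  W_A = 1/(μ-λ) = 1/(21.5-9.7) = 1/11.80 = 0.08475

Option B: 4 servers μ = 13.8 (M/M/4)
  ρ_B = λ/(cμ) = 9.7/(4×13.8) = 0.1757
  Offered load a = λ/μ = cρ = 9.7/13.8 = 0.7029
  P₀ = [ Σₙ₌₀^3 aⁿ/n! + a^4/(4!(1-ρ)) ]⁻¹
  Σ = a^0/0! + a^1/1! + a^2/2! + a^3/3! = 1.0000 + 0.7029 + 0.2470 + 0.05788 = 2.0078
  a^4/(4!(1-ρ)) = 0.2441/(24 × 0.8243) = 0.01234
  P₀ = 1/(2.0078 + 0.01234) = 0.4950
  Lq = P₀·a^4·ρ / (4!(1-ρ)²) = 0.4950 × 0.2441 × 0.1757 / (24 × 0.6794) = 0.001302
  Wq_B = Lq/λ = 0.00130216/9.7 = 0.00013424
  W_B = Wq_B + 1/μ = 0.00013424 + 0.072464 = 0.07260

Since W_B = 0.07260 < W_A = 0.08475, Option B (multiple servers) has the shorter time in system.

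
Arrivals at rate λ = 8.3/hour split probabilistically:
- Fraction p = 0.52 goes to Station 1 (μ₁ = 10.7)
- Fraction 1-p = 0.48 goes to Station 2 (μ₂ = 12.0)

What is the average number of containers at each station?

Effective rates: λ₁ = 8.3×0.52 = 4.316, λ₂ = 8.3×0.48 = 3.984
Station 1: ρ₁ = 4.316/10.7 = 0.40336, L₁ = ρ₁/(1-ρ₁) = 0.40336/(1-0.40336) = 0.6761
Station 2: ρ₂ = 3.984/12.0 = 0.3320, L₂ = ρ₂/(1-ρ₂) = 0.3320/(1-0.3320) = 0.4970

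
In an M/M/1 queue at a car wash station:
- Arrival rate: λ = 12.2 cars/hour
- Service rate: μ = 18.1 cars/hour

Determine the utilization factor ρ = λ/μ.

Server utilization: ρ = λ/μ
ρ = 12.2/18.1 = 0.6740
The server is busy 67.40% of the time.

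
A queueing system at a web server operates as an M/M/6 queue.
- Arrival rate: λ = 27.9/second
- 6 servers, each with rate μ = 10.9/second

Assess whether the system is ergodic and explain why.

Stability requires ρ = λ/(cμ) < 1
ρ = 27.9/(6 × 10.9) = 27.9/65.40 = 0.4266
Since 0.4266 < 1, the system is STABLE.
The servers are busy 42.66% of the time.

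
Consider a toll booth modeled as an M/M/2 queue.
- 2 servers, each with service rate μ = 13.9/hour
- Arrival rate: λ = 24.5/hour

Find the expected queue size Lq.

Traffic intensity: ρ = λ/(cμ) = 24.5/(2×13.9) = 0.8813
Since ρ = 0.8813 < 1, system is stable.
Offered load a = λ/μ = cρ = 24.5/13.9 = 1.7626
P₀ = [ Σₙ₌₀^1 aⁿ/n! + a^2/(2!(1-ρ)) ]⁻¹
Σ = a^0/0! + a^1/1! = 1.0000 + 1.7626 = 2.7626
a^2/(2!(1-ρ)) = 3.10672/(2 × 0.118705) = 13.0859
P₀ = 1/(2.7626 + 13.0859) = 0.06310
Lq = P₀·a^2·ρ / (2!(1-ρ)²) = 0.0630975 × 3.10672 × 0.881295 / (2 × 0.0140909) = 6.1301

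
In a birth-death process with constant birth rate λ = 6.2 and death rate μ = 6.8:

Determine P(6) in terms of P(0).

For constant rates: P(n)/P(0) = (λ/μ)^n
P(6)/P(0) = (6.2/6.8)^6 = 0.91176^6 = 0.5745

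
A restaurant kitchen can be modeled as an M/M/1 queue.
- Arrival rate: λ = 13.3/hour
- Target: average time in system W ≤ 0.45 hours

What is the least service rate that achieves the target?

For M/M/1: W = 1/(μ-λ)
Need W ≤ 0.45, so 1/(μ-λ) ≤ 0.45
μ - λ ≥ 1/0.45 = 2.2222
μ ≥ 13.3 + 2.2222 = 15.5222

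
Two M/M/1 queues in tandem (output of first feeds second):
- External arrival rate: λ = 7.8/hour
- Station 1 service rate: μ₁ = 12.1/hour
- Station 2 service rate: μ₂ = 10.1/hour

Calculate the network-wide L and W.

By Jackson's theorem, each station behaves as independent M/M/1.
Station 1: ρ₁ = 7.8/12.1 = 0.6446, L₁ = ρ₁/(1-ρ₁) = λ/(μ₁-λ) = 7.8/4.30 = 1.8140
Station 2: ρ₂ = 7.8/10.1 = 0.7723, L₂ = ρ₂/(1-ρ₂) = λ/(μ₂-λ) = 7.8/2.30 = 3.3913
Total: L = L₁ + L₂ = 1.8140 + 3.3913 = 5.2053
W = L/λ = 5.2053/7.8 = 0.6673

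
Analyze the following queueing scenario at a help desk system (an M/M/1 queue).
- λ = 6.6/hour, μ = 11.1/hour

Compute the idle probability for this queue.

ρ = λ/μ = 6.6/11.1 = 0.5946
P(0) = 1 - ρ = 1 - 0.5946 = 0.4054
The server is idle 40.54% of the time.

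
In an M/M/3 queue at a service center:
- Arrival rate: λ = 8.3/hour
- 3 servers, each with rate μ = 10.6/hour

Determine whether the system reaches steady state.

Stability requires ρ = λ/(cμ) < 1
ρ = 8.3/(3 × 10.6) = 8.3/31.80 = 0.2610
Since 0.2610 < 1, the system is STABLE.
The servers are busy 26.10% of the time.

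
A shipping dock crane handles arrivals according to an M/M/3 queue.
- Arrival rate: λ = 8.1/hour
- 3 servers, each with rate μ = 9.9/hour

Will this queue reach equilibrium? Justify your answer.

Stability requires ρ = λ/(cμ) < 1
ρ = 8.1/(3 × 9.9) = 8.1/29.70 = 0.2727
Since 0.2727 < 1, the system is STABLE.
The servers are busy 27.27% of the time.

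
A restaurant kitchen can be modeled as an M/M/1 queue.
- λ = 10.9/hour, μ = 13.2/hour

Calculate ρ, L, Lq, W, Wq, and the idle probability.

Step 1: ρ = λ/μ = 10.9/13.2 = 0.8258
Step 2: L = λ/(μ-λ) = 10.9/2.30 = 4.7391
Step 3: Lq = λ²/(μ(μ-λ)) = 118.81/(13.2×2.30) = 3.9134
Step 4: W = 1/(μ-λ) = 1/2.30 = 0.43478
Step 5: Wq = λ/(μ(μ-λ)) = 10.9/(13.2×2.30) = 0.3590
Step 6: P(0) = 1-ρ = 0.1742
Verify: L = λW = 10.9×0.43478 = 4.7391 ✔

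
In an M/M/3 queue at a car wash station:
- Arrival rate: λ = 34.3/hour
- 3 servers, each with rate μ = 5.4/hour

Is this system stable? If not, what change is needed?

Stability requires ρ = λ/(cμ) < 1
ρ = 34.3/(3 × 5.4) = 34.3/16.20 = 2.1173
Since 2.1173 ≥ 1, the system is UNSTABLE.
Need c > λ/μ = 34.3/5.4 = 6.35.
Minimum servers needed: c = 7.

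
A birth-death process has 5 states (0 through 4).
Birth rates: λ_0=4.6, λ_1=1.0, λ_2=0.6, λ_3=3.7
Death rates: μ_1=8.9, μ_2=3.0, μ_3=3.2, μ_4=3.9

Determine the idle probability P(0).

Ratios P(n)/P(0) = (λ₀···λₙ₋₁)/(μ₁···μₙ):
P(1)/P(0) = (4.6)/(8.9) = 0.51685
P(2)/P(0) = (4.6×1.0)/(8.9×3.0) = 0.17228
P(3)/P(0) = (4.6×1.0×0.6)/(8.9×3.0×3.2) = 0.032303
P(4)/P(0) = (4.6×1.0×0.6×3.7)/(8.9×3.0×3.2×3.9) = 0.030647

Normalization: ∑ P(n) = 1
P(0) × (1.0000 + 0.51685 + 0.17228 + 0.032303 + 0.030647) = 1
P(0) × 1.7521 = 1
P(0) = 1/1.7521 = 0.5707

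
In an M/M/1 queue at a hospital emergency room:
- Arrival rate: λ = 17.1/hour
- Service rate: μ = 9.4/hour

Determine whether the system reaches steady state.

Stability requires ρ = λ/(cμ) < 1
ρ = 17.1/(1 × 9.4) = 17.1/9.40 = 1.8191
Since 1.8191 ≥ 1, the system is UNSTABLE.
Queue grows without bound. Need μ > λ = 17.1.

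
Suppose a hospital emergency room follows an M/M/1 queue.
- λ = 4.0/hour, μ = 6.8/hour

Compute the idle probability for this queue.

ρ = λ/μ = 4.0/6.8 = 0.5882
P(0) = 1 - ρ = 1 - 0.5882 = 0.4118
The server is idle 41.18% of the time.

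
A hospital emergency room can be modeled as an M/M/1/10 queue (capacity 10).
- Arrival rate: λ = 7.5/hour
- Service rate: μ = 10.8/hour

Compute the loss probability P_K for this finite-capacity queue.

ρ = λ/μ = 7.5/10.8 = 0.69444
P₀ = (1-ρ)/(1-ρ^(K+1)) = (1-0.69444)/(1-0.69444^11) = 0.3056/0.9819 = 0.3112
P_K = P₀×ρ^K = 0.31120 × 0.69444^10 = 0.31120 × 0.026082 = 0.008117
Blocking probability = 0.81%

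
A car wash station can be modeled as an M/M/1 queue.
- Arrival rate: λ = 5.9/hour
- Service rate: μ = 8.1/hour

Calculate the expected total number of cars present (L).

ρ = λ/μ = 5.9/8.1 = 0.7284
For M/M/1: L = λ/(μ-λ)
L = 5.9/(8.1-5.9) = 5.9/2.20
L = 2.6818 cars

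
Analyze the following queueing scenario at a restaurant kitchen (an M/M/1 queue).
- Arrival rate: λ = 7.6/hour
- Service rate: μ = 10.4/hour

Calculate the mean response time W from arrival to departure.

First, compute utilization: ρ = λ/μ = 7.6/10.4 = 0.7308
For M/M/1: W = 1/(μ-λ)
W = 1/(10.4-7.6) = 1/2.80
W = 0.3571 hours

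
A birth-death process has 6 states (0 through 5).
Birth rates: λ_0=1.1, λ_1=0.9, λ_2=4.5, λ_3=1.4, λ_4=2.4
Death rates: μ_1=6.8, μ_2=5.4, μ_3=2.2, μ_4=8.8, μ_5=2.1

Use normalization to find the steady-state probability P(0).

Ratios P(n)/P(0) = (λ₀···λₙ₋₁)/(μ₁···μₙ):
P(1)/P(0) = (1.1)/(6.8) = 0.1618
P(2)/P(0) = (1.1×0.9)/(6.8×5.4) = 0.02696
P(3)/P(0) = (1.1×0.9×4.5)/(6.8×5.4×2.2) = 0.05515
P(4)/P(0) = (1.1×0.9×4.5×1.4)/(6.8×5.4×2.2×8.8) = 0.008773
P(5)/P(0) = (1.1×0.9×4.5×1.4×2.4)/(6.8×5.4×2.2×8.8×2.1) = 0.01003

Normalization: ∑ P(n) = 1
P(0) × (1.0000 + 0.1618 + 0.02696 + 0.05515 + 0.008773 + 0.01003) = 1
P(0) × 1.2627 = 1
P(0) = 1/1.2627 = 0.7920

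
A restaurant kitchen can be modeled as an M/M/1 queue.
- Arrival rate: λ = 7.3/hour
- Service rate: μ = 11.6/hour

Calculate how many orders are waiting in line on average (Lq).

ρ = λ/μ = 7.3/11.6 = 0.6293
For M/M/1: Lq = λ²/(μ(μ-λ))
Lq = 53.29/(11.6 × 4.30)
Lq = 1.0684 orders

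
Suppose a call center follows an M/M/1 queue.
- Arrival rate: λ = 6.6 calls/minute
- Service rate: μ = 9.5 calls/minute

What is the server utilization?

Server utilization: ρ = λ/μ
ρ = 6.6/9.5 = 0.6947
The server is busy 69.47% of the time.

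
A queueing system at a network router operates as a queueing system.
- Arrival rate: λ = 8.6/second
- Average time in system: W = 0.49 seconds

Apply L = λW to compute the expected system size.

Little's Law: L = λW
L = 8.6 × 0.49 = 4.2140 packets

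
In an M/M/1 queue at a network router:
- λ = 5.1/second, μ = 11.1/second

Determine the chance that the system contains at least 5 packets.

ρ = λ/μ = 5.1/11.1 = 0.4595
P(N ≥ n) = ρⁿ
P(N ≥ 5) = 0.4595^5
P(N ≥ 5) = 0.02048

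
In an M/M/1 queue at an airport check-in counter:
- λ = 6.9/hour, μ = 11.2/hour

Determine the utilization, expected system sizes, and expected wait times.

Step 1: ρ = λ/μ = 6.9/11.2 = 0.6161
Step 2: L = λ/(μ-λ) = 6.9/4.30 = 1.6047
Step 3: Lq = λ²/(μ(μ-λ)) = 47.61/(11.2×4.30) = 0.9886
Step 4: W = 1/(μ-λ) = 1/4.30 = 0.23256
Step 5: Wq = λ/(μ(μ-λ)) = 6.9/(11.2×4.30) = 0.1433
Step 6: P(0) = 1-ρ = 0.3839
Verify: L = λW = 6.9×0.23256 = 1.6047 ✔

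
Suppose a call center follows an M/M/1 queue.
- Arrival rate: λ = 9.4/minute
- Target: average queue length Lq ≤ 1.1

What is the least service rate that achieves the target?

For M/M/1: Lq = λ²/(μ(μ-λ))
Need Lq ≤ 1.1, i.e. μ(μ-λ) ≥ λ²/1.1
μ² - 9.4μ - 88.36/1.1 ≥ 0  →  μ² - 9.4μ - 80.32727 ≥ 0
Quadratic formula (positive root): μ = [λ + √(λ² + 4×80.32727)]/2
Discriminant: 88.36 + 4×80.32727 = 409.6691, √409.6691 = 20.24028
μ ≥ (9.4 + 20.24028)/2 = 14.8201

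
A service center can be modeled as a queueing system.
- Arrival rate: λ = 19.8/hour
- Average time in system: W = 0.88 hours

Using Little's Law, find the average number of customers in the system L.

Little's Law: L = λW
L = 19.8 × 0.88 = 17.4240 customers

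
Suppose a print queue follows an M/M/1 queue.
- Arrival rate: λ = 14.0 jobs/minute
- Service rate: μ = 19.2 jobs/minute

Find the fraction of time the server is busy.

Server utilization: ρ = λ/μ
ρ = 14.0/19.2 = 0.7292
The server is busy 72.92% of the time.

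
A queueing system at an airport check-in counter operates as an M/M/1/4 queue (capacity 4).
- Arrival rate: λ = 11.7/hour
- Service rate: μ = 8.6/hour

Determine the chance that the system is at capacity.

ρ = λ/μ = 11.7/8.6 = 1.36047
P₀ = (1-ρ)/(1-ρ^(K+1)) = (1-1.36047)/(1-1.36047^5) = -0.36047/-3.6606 = 0.09847
P_K = P₀×ρ^K = 0.09847 × 1.36047^4 = 0.09847 × 3.4258 = 0.3373
Blocking probability = 33.73%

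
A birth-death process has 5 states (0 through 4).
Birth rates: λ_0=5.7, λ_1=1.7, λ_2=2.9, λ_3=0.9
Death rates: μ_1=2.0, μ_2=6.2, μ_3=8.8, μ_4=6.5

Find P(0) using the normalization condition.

Ratios P(n)/P(0) = (λ₀···λₙ₋₁)/(μ₁···μₙ):
P(1)/P(0) = (5.7)/(2.0) = 2.8500
P(2)/P(0) = (5.7×1.7)/(2.0×6.2) = 0.78145
P(3)/P(0) = (5.7×1.7×2.9)/(2.0×6.2×8.8) = 0.25752
P(4)/P(0) = (5.7×1.7×2.9×0.9)/(2.0×6.2×8.8×6.5) = 0.035657

Normalization: ∑ P(n) = 1
P(0) × (1.0000 + 2.8500 + 0.78145 + 0.25752 + 0.035657) = 1
P(0) × 4.9246 = 1
P(0) = 1/4.9246 = 0.2031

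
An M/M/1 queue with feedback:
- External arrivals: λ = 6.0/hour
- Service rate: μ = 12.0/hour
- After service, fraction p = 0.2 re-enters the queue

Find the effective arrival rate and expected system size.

Effective arrival rate: λ_eff = λ/(1-p) = 6.0/(1-0.2) = 6.0/0.80 = 7.5000
ρ = λ_eff/μ = 7.5000/12.0 = 0.6250
L = ρ/(1-ρ) = 0.6250/(1-0.6250) = 1.6667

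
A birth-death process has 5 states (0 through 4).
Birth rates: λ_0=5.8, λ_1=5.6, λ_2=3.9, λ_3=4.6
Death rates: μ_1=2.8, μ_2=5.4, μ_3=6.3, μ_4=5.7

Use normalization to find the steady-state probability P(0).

Ratios P(n)/P(0) = (λ₀···λₙ₋₁)/(μ₁···μₙ):
P(1)/P(0) = (5.8)/(2.8) = 2.07143
P(2)/P(0) = (5.8×5.6)/(2.8×5.4) = 2.14815
P(3)/P(0) = (5.8×5.6×3.9)/(2.8×5.4×6.3) = 1.32981
P(4)/P(0) = (5.8×5.6×3.9×4.6)/(2.8×5.4×6.3×5.7) = 1.07318

Normalization: ∑ P(n) = 1
P(0) × (1.00000 + 2.07143 + 2.14815 + 1.32981 + 1.07318) = 1
P(0) × 7.6226 = 1
P(0) = 1/7.6226 = 0.1312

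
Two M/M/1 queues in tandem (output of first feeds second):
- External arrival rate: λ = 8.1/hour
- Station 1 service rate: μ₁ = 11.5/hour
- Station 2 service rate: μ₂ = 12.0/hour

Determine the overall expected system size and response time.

By Jackson's theorem, each station behaves as independent M/M/1.
Station 1: ρ₁ = 8.1/11.5 = 0.7043, L₁ = ρ₁/(1-ρ₁) = λ/(μ₁-λ) = 8.1/3.40 = 2.3824
Station 2: ρ₂ = 8.1/12.0 = 0.6750, L₂ = ρ₂/(1-ρ₂) = λ/(μ₂-λ) = 8.1/3.90 = 2.0769
Total: L = L₁ + L₂ = 2.3824 + 2.0769 = 4.4593
W = L/λ = 4.4593/8.1 = 0.5505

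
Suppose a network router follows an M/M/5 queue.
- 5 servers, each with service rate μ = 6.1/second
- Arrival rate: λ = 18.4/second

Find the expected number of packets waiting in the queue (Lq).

Traffic intensity: ρ = λ/(cμ) = 18.4/(5×6.1) = 0.6033
Since ρ = 0.6033 < 1, system is stable.
Offered load a = λ/μ = cρ = 18.4/6.1 = 3.0164
P₀ = [ Σₙ₌₀^4 aⁿ/n! + a^5/(5!(1-ρ)) ]⁻¹
Σ = a^0/0! + a^1/1! + a^2/2! + a^3/3! + a^4/4! = 1.0000 + 3.0164 + 4.5493 + 4.5742 + 3.4494 = 16.5893
a^5/(5!(1-ρ)) = 249.7123/(120 × 0.396721) = 5.2453
P₀ = 1/(16.5893 + 5.2453) = 0.04580
Lq = P₀·a^5·ρ / (5!(1-ρ)²) = 0.04580 × 249.7123 × 0.6033 / (120 × 0.1574) = 0.3653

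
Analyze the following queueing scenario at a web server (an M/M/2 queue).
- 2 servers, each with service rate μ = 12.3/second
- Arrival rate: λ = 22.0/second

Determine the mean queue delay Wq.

Traffic intensity: ρ = λ/(cμ) = 22.0/(2×12.3) = 0.8943
Since ρ = 0.8943 < 1, system is stable.
Offered load a = λ/μ = cρ = 22.0/12.3 = 1.7886
P₀ = [ Σₙ₌₀^1 aⁿ/n! + a^2/(2!(1-ρ)) ]⁻¹
Σ = a^0/0! + a^1/1! = 1.0000 + 1.7886 = 2.7886
a^2/(2!(1-ρ)) = 3.199154/(2 × 0.1056911) = 15.1345
P₀ = 1/(2.7886 + 15.1345) = 0.05579
Lq = P₀·a^2·ρ / (2!(1-ρ)²) = 0.0557940 × 3.19915 × 0.894309 / (2 × 0.0111706) = 7.1450
Wq = Lq/λ = 7.1450/22.0 = 0.3248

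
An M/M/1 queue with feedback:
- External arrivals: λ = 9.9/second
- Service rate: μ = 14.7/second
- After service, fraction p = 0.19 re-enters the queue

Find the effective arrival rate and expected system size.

Effective arrival rate: λ_eff = λ/(1-p) = 9.9/(1-0.19) = 9.9/0.81 = 12.22222
ρ = λ_eff/μ = 12.22222/14.7 = 0.831444
L = ρ/(1-ρ) = 0.831444/(1-0.831444) = 4.9327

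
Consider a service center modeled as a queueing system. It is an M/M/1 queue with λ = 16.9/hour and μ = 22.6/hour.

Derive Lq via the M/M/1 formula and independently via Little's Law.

Method 1 (direct): Lq = λ²/(μ(μ-λ)) = 285.61/(22.6 × 5.70) = 2.2171

Method 2 (Little's Law):
W = 1/(μ-λ) = 1/5.70 = 0.17544
Wq = W - 1/μ = 0.17544 - 0.044248 = 0.13119
Lq = λWq = 16.9 × 0.13119 = 2.2171 ✔ (matches Method 1)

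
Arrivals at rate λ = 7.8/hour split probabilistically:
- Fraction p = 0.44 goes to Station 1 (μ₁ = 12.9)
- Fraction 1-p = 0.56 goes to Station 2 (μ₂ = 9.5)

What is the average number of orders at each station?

Effective rates: λ₁ = 7.8×0.44 = 3.432, λ₂ = 7.8×0.56 = 4.368
Station 1: ρ₁ = 3.432/12.9 = 0.26605, L₁ = ρ₁/(1-ρ₁) = 0.26605/(1-0.26605) = 0.3625
Station 2: ρ₂ = 4.368/9.5 = 0.45979, L₂ = ρ₂/(1-ρ₂) = 0.45979/(1-0.45979) = 0.8511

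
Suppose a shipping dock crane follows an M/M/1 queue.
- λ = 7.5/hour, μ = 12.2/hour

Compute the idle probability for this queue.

ρ = λ/μ = 7.5/12.2 = 0.6148
P(0) = 1 - ρ = 1 - 0.6148 = 0.3852
The server is idle 38.52% of the time.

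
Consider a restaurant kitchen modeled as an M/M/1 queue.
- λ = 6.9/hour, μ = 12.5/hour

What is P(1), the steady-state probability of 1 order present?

ρ = λ/μ = 6.9/12.5 = 0.5520
P(n) = (1-ρ)ρⁿ
P(1) = (1-0.5520) × 0.5520^1
P(1) = 0.4480 × 0.5520
P(1) = 0.2473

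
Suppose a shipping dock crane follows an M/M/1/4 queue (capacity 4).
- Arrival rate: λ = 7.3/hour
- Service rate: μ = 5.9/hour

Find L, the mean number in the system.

ρ = λ/μ = 7.3/5.9 = 1.2373
P₀ = (1-ρ)/(1-ρ^(K+1)) = (1-1.2373)/(1-1.2373^5) = -0.2373/-1.8998 = 0.1249
P_K = P₀×ρ^K = 0.1249 × 1.2373^4 = 0.1249 × 2.3437 = 0.2927
L = ρ[1 - (K+1)ρ^K + Kρ^(K+1)] / [(1-ρ)(1-ρ^(K+1))]
L = 1.2373 × (1 - 5×2.34369 + 4×2.89985) / ((1 - 1.2373) × (1 - 2.89985)) = 2.4177 containers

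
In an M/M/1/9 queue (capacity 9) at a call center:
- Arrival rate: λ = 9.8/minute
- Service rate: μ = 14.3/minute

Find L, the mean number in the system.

ρ = λ/μ = 9.8/14.3 = 0.68531
P₀ = (1-ρ)/(1-ρ^(K+1)) = (1-0.68531)/(1-0.68531^10) = 0.3147/0.9772 = 0.3220
P_K = P₀×ρ^K = 0.3220 × 0.68531^9 = 0.3220 × 0.03334 = 0.01074
L = ρ[1 - (K+1)ρ^K + Kρ^(K+1)] / [(1-ρ)(1-ρ^(K+1))]
L = 0.68531 × (1 - 10×0.03334 + 9×0.02285) / ((1 - 0.68531) × (1 - 0.02285)) = 1.9439 calls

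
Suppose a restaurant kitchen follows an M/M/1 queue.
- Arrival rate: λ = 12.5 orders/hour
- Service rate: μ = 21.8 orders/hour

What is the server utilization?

Server utilization: ρ = λ/μ
ρ = 12.5/21.8 = 0.5734
The server is busy 57.34% of the time.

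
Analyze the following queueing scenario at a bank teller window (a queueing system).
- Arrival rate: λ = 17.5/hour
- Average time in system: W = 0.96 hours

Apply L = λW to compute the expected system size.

Little's Law: L = λW
L = 17.5 × 0.96 = 16.8000 transactions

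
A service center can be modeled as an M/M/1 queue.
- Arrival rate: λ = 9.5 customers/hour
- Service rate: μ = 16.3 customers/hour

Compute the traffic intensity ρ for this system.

Server utilization: ρ = λ/μ
ρ = 9.5/16.3 = 0.5828
The server is busy 58.28% of the time.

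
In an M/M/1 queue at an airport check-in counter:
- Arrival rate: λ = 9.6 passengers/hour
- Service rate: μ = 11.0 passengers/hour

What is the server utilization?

Server utilization: ρ = λ/μ
ρ = 9.6/11.0 = 0.8727
The server is busy 87.27% of the time.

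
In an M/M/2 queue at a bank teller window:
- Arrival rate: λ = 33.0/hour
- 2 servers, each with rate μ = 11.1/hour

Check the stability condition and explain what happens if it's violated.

Stability requires ρ = λ/(cμ) < 1
ρ = 33.0/(2 × 11.1) = 33.0/22.20 = 1.4865
Since 1.4865 ≥ 1, the system is UNSTABLE.
Need c > λ/μ = 33.0/11.1 = 2.97.
Minimum servers needed: c = 3.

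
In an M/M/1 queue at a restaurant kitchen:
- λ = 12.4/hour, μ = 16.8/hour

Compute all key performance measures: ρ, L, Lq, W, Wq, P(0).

Step 1: ρ = λ/μ = 12.4/16.8 = 0.7381
Step 2: L = λ/(μ-λ) = 12.4/4.40 = 2.8182
Step 3: Lq = λ²/(μ(μ-λ)) = 153.76/(16.8×4.40) = 2.0801
Step 4: W = 1/(μ-λ) = 1/4.40 = 0.227273
Step 5: Wq = λ/(μ(μ-λ)) = 12.4/(16.8×4.40) = 0.1677
Step 6: P(0) = 1-ρ = 0.2619
Verify: L = λW = 12.4×0.227273 = 2.8182 ✔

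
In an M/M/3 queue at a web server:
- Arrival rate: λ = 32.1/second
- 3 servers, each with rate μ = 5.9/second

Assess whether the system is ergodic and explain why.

Stability requires ρ = λ/(cμ) < 1
ρ = 32.1/(3 × 5.9) = 32.1/17.70 = 1.8136
Since 1.8136 ≥ 1, the system is UNSTABLE.
Need c > λ/μ = 32.1/5.9 = 5.44.
Minimum servers needed: c = 6.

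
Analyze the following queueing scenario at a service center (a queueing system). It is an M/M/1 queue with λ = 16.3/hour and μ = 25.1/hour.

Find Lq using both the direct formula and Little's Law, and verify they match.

Method 1 (direct): Lq = λ²/(μ(μ-λ)) = 265.69/(25.1 × 8.80) = 1.2029

Method 2 (Little's Law):
W = 1/(μ-λ) = 1/8.80 = 0.11364
Wq = W - 1/μ = 0.11364 - 0.039841 = 0.07380
Lq = λWq = 16.3 × 0.07380 = 1.2029 ✔ (matches Method 1)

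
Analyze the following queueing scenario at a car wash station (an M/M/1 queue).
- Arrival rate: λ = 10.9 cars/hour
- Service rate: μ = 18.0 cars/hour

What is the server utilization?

Server utilization: ρ = λ/μ
ρ = 10.9/18.0 = 0.6056
The server is busy 60.56% of the time.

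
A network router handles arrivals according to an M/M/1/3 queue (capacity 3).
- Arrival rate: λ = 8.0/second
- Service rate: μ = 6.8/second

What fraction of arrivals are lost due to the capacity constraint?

ρ = λ/μ = 8.0/6.8 = 1.17647
P₀ = (1-ρ)/(1-ρ^(K+1)) = (1-1.17647)/(1-1.17647^4) = -0.1765/-0.9157 = 0.1927
P_K = P₀×ρ^K = 0.1927 × 1.17647^3 = 0.1927 × 1.6283 = 0.3138
Blocking probability = 31.38%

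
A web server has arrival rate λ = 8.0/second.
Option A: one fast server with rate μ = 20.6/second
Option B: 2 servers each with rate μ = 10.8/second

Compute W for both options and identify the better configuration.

Option A: single server μ = 20.6 (M/M/1)
  ρ_A = 8.0/20.6 = 0.3883
  W_A = 1/(μ-λ) = 1/(20.6-8.0) = 1/12.60 = 0.07937

Option B: 2 servers μ = 10.8 (M/M/2)
  ρ_B = λ/(cμ) = 8.0/(2×10.8) = 0.3704
  Offered load a = λ/μ = cρ = 8.0/10.8 = 0.7407
  P₀ = [ Σₙ₌₀^1 aⁿ/n! + a^2/(2!(1-ρ)) ]⁻¹
  Σ = a^0/0! + a^1/1! = 1.0000 + 0.7407 = 1.7407
  a^2/(2!(1-ρ)) = 0.54870/(2 × 0.62963) = 0.4357
  P₀ = 1/(1.7407 + 0.4357) = 0.4595
  Lq = P₀·a^2·ρ / (2!(1-ρ)²) = 0.4595 × 0.5487 × 0.3704 / (2 × 0.3964) = 0.1178
  Wq_B = Lq/λ = 0.11776/8.0 = 0.01472
  W_B = Wq_B + 1/μ = 0.01472 + 0.09259 = 0.1073

Since W_A = 0.07937 < W_B = 0.1073, Option A (single fast server) has the shorter time in system.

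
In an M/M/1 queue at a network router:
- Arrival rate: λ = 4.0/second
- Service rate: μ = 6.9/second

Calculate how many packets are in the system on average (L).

ρ = λ/μ = 4.0/6.9 = 0.5797
For M/M/1: L = λ/(μ-λ)
L = 4.0/(6.9-4.0) = 4.0/2.90
L = 1.3793 packets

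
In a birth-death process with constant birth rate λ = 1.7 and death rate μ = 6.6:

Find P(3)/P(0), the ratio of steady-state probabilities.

For constant rates: P(n)/P(0) = (λ/μ)^n
P(3)/P(0) = (1.7/6.6)^3 = 0.2576^3 = 0.01709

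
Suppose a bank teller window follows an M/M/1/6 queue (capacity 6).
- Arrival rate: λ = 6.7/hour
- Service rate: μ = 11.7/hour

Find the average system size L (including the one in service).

ρ = λ/μ = 6.7/11.7 = 0.57265
P₀ = (1-ρ)/(1-ρ^(K+1)) = (1-0.57265)/(1-0.57265^7) = 0.4274/0.9798 = 0.4362
P_K = P₀×ρ^K = 0.4362 × 0.57265^6 = 0.4362 × 0.03526 = 0.01538
L = ρ[1 - (K+1)ρ^K + Kρ^(K+1)] / [(1-ρ)(1-ρ^(K+1))]
L = 0.57265 × (1 - 7×0.03526 + 6×0.02019) / ((1 - 0.57265) × (1 - 0.02019)) = 1.1957 transactions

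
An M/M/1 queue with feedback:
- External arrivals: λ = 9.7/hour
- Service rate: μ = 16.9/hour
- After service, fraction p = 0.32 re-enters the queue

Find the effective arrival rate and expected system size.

Effective arrival rate: λ_eff = λ/(1-p) = 9.7/(1-0.32) = 9.7/0.68 = 14.2647
ρ = λ_eff/μ = 14.2647/16.9 = 0.844065
L = ρ/(1-ρ) = 0.844065/(1-0.844065) = 5.4129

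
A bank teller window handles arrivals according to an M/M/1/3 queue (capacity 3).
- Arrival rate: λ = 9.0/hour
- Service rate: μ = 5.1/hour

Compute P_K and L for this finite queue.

ρ = λ/μ = 9.0/5.1 = 1.7647
P₀ = (1-ρ)/(1-ρ^(K+1)) = (1-1.7647)/(1-1.7647^4) = -0.7647/-8.6980 = 0.08792
P_K = P₀×ρ^K = 0.08792 × 1.7647^3 = 0.08792 × 5.4956 = 0.4832
Blocking probability P_3 = 0.4832 (48.32%)
L = ρ[1 - (K+1)ρ^K + Kρ^(K+1)] / [(1-ρ)(1-ρ^(K+1))]
L = 1.7647 × (1 - 4×5.49557 + 3×9.69803) / ((1 - 1.7647) × (1 - 9.69803)) = 2.1522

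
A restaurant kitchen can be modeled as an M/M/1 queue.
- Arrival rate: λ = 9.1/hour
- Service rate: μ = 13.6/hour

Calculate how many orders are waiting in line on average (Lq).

ρ = λ/μ = 9.1/13.6 = 0.6691
For M/M/1: Lq = λ²/(μ(μ-λ))
Lq = 82.81/(13.6 × 4.50)
Lq = 1.3531 orders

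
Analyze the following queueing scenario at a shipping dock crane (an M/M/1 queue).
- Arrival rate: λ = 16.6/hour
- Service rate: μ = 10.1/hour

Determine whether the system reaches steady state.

Stability requires ρ = λ/(cμ) < 1
ρ = 16.6/(1 × 10.1) = 16.6/10.10 = 1.6436
Since 1.6436 ≥ 1, the system is UNSTABLE.
Queue grows without bound. Need μ > λ = 16.6.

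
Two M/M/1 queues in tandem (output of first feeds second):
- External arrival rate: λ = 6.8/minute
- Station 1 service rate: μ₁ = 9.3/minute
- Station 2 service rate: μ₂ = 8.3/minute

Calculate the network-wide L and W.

By Jackson's theorem, each station behaves as independent M/M/1.
Station 1: ρ₁ = 6.8/9.3 = 0.7312, L₁ = ρ₁/(1-ρ₁) = λ/(μ₁-λ) = 6.8/2.50 = 2.7200
Station 2: ρ₂ = 6.8/8.3 = 0.8193, L₂ = ρ₂/(1-ρ₂) = λ/(μ₂-λ) = 6.8/1.50 = 4.5333
Total: L = L₁ + L₂ = 2.7200 + 4.5333 = 7.2533
W = L/λ = 7.2533/6.8 = 1.0667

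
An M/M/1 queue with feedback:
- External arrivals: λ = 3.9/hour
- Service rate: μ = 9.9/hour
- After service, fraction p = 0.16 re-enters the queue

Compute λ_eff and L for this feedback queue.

Effective arrival rate: λ_eff = λ/(1-p) = 3.9/(1-0.16) = 3.9/0.84 = 4.6429
ρ = λ_eff/μ = 4.6429/9.9 = 0.4690
L = ρ/(1-ρ) = 0.4690/(1-0.4690) = 0.8832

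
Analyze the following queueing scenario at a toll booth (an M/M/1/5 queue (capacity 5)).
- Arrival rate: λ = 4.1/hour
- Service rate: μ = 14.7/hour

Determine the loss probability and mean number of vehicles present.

ρ = λ/μ = 4.1/14.7 = 0.27891
P₀ = (1-ρ)/(1-ρ^(K+1)) = (1-0.27891)/(1-0.27891^6) = 0.72109/0.99953 = 0.7214
P_K = P₀×ρ^K = 0.7214 × 0.27891^5 = 0.7214 × 0.001688 = 0.001218
Blocking probability P_5 = 0.001218 (0.12%)
L = ρ[1 - (K+1)ρ^K + Kρ^(K+1)] / [(1-ρ)(1-ρ^(K+1))]
L = 0.27891 × (1 - 6×0.001688 + 5×0.0004707) / ((1 - 0.27891) × (1 - 0.0004707)) = 0.3840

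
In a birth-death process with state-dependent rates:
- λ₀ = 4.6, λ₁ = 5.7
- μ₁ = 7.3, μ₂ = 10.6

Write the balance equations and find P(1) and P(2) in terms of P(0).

Balance equations:
State 0: λ₀P₀ = μ₁P₁ → P₁ = (λ₀/μ₁)P₀ = (4.6/7.3)P₀ = 0.6301P₀
State 1: P₂ = (λ₀λ₁)/(μ₁μ₂)P₀ = (4.6×5.7)/(7.3×10.6)P₀ = 0.3388P₀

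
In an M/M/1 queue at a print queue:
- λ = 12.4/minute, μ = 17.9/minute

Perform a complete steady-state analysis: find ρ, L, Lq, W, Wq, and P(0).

Step 1: ρ = λ/μ = 12.4/17.9 = 0.6927
Step 2: L = λ/(μ-λ) = 12.4/5.50 = 2.2545
Step 3: Lq = λ²/(μ(μ-λ)) = 153.76/(17.9×5.50) = 1.5618
Step 4: W = 1/(μ-λ) = 1/5.50 = 0.181818
Step 5: Wq = λ/(μ(μ-λ)) = 12.4/(17.9×5.50) = 0.1260
Step 6: P(0) = 1-ρ = 0.3073
Verify: L = λW = 12.4×0.181818 = 2.2545 ✔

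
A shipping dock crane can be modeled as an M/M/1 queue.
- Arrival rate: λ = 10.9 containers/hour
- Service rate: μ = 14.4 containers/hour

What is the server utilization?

Server utilization: ρ = λ/μ
ρ = 10.9/14.4 = 0.7569
The server is busy 75.69% of the time.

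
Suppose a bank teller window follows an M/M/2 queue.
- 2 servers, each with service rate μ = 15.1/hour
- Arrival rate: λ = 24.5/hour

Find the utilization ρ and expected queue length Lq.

Traffic intensity: ρ = λ/(cμ) = 24.5/(2×15.1) = 0.8113
Since ρ = 0.8113 < 1, system is stable.
Offered load a = λ/μ = cρ = 24.5/15.1 = 1.6225
P₀ = [ Σₙ₌₀^1 aⁿ/n! + a^2/(2!(1-ρ)) ]⁻¹
Σ = a^0/0! + a^1/1! = 1.0000 + 1.6225 = 2.6225
a^2/(2!(1-ρ)) = 2.63256/(2 × 0.188742) = 6.9740
P₀ = 1/(2.6225 + 6.9740) = 0.1042
Lq = P₀·a^2·ρ / (2!(1-ρ)²) = 0.10420 × 2.6326 × 0.81126 / (2 × 0.035623) = 3.1236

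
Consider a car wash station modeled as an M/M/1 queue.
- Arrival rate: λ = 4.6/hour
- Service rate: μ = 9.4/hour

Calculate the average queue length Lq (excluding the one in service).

ρ = λ/μ = 4.6/9.4 = 0.4894
For M/M/1: Lq = λ²/(μ(μ-λ))
Lq = 21.16/(9.4 × 4.80)
Lq = 0.4690 cars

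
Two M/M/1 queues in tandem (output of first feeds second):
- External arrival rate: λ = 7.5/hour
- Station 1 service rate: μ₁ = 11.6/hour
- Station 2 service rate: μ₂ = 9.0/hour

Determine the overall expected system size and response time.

By Jackson's theorem, each station behaves as independent M/M/1.
Station 1: ρ₁ = 7.5/11.6 = 0.6466, L₁ = ρ₁/(1-ρ₁) = λ/(μ₁-λ) = 7.5/4.10 = 1.8293
Station 2: ρ₂ = 7.5/9.0 = 0.8333, L₂ = ρ₂/(1-ρ₂) = λ/(μ₂-λ) = 7.5/1.50 = 5.0000
Total: L = L₁ + L₂ = 1.8293 + 5.0000 = 6.8293
W = L/λ = 6.8293/7.5 = 0.9106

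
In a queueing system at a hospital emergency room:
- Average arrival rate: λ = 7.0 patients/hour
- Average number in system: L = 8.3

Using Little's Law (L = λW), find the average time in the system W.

Little's Law: L = λW, so W = L/λ
W = 8.3/7.0 = 1.1857 hours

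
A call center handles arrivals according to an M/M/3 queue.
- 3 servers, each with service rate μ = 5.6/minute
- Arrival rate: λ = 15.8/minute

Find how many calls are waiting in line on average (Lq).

Traffic intensity: ρ = λ/(cμ) = 15.8/(3×5.6) = 0.9405
Since ρ = 0.9405 < 1, system is stable.
Offered load a = λ/μ = cρ = 15.8/5.6 = 2.8214
P₀ = [ Σₙ₌₀^2 aⁿ/n! + a^3/(3!(1-ρ)) ]⁻¹
Σ = a^0/0! + a^1/1! + a^2/2! = 1.00000 + 2.82143 + 3.98023 = 7.8017
a^3/(3!(1-ρ)) = 22.45987/(6 × 0.05952381) = 62.8876
P₀ = 1/(7.8017 + 62.8876) = 0.01415
Lq = P₀·a^3·ρ / (3!(1-ρ)²) = 0.0141464 × 22.4599 × 0.940476 / (6 × 0.00354308) = 14.0562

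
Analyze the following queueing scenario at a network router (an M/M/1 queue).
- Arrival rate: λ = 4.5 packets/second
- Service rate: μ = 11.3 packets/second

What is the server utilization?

Server utilization: ρ = λ/μ
ρ = 4.5/11.3 = 0.3982
The server is busy 39.82% of the time.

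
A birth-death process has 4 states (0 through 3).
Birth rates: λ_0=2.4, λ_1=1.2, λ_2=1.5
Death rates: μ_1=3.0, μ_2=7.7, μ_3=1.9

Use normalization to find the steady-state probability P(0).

Ratios P(n)/P(0) = (λ₀···λₙ₋₁)/(μ₁···μₙ):
P(1)/P(0) = (2.4)/(3.0) = 0.8000
P(2)/P(0) = (2.4×1.2)/(3.0×7.7) = 0.1247
P(3)/P(0) = (2.4×1.2×1.5)/(3.0×7.7×1.9) = 0.09843

Normalization: ∑ P(n) = 1
P(0) × (1.0000 + 0.8000 + 0.1247 + 0.09843) = 1
P(0) × 2.0231 = 1
P(0) = 1/2.0231 = 0.4943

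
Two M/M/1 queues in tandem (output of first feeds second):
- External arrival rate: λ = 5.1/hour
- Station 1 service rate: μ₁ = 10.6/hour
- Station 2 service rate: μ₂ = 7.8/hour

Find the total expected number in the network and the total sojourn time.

By Jackson's theorem, each station behaves as independent M/M/1.
Station 1: ρ₁ = 5.1/10.6 = 0.4811, L₁ = ρ₁/(1-ρ₁) = λ/(μ₁-λ) = 5.1/5.50 = 0.9273
Station 2: ρ₂ = 5.1/7.8 = 0.6538, L₂ = ρ₂/(1-ρ₂) = λ/(μ₂-λ) = 5.1/2.70 = 1.8889
Total: L = L₁ + L₂ = 0.9273 + 1.8889 = 2.8162
W = L/λ = 2.8162/5.1 = 0.5522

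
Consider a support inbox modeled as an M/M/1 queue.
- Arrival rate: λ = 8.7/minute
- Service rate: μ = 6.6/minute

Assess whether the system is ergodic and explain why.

Stability requires ρ = λ/(cμ) < 1
ρ = 8.7/(1 × 6.6) = 8.7/6.60 = 1.3182
Since 1.3182 ≥ 1, the system is UNSTABLE.
Queue grows without bound. Need μ > λ = 8.7.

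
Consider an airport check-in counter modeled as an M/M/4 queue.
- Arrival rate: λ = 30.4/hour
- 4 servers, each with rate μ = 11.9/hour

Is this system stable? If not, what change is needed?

Stability requires ρ = λ/(cμ) < 1
ρ = 30.4/(4 × 11.9) = 30.4/47.60 = 0.6387
Since 0.6387 < 1, the system is STABLE.
The servers are busy 63.87% of the time.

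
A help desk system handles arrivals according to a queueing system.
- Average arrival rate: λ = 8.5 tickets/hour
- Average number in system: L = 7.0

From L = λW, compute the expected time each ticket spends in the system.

Little's Law: L = λW, so W = L/λ
W = 7.0/8.5 = 0.8235 hours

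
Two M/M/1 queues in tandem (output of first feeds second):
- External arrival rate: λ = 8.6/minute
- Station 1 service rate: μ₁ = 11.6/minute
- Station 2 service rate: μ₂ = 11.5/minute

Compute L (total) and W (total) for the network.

By Jackson's theorem, each station behaves as independent M/M/1.
Station 1: ρ₁ = 8.6/11.6 = 0.7414, L₁ = ρ₁/(1-ρ₁) = λ/(μ₁-λ) = 8.6/3.00 = 2.8667
Station 2: ρ₂ = 8.6/11.5 = 0.7478, L₂ = ρ₂/(1-ρ₂) = λ/(μ₂-λ) = 8.6/2.90 = 2.9655
Total: L = L₁ + L₂ = 2.8667 + 2.9655 = 5.8322
W = L/λ = 5.8322/8.6 = 0.6782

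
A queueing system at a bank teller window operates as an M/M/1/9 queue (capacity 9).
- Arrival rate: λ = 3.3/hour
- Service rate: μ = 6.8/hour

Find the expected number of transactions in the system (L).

ρ = λ/μ = 3.3/6.8 = 0.485294
P₀ = (1-ρ)/(1-ρ^(K+1)) = (1-0.485294)/(1-0.485294^10) = 0.5147/0.9993 = 0.5151
P_K = P₀×ρ^K = 0.5151 × 0.485294^9 = 0.5151 × 0.001493 = 0.0007690
L = ρ[1 - (K+1)ρ^K + Kρ^(K+1)] / [(1-ρ)(1-ρ^(K+1))]
L = 0.485294 × (1 - 10×0.001493 + 9×0.0007245) / ((1 - 0.485294) × (1 - 0.0007245)) = 0.9356 transactions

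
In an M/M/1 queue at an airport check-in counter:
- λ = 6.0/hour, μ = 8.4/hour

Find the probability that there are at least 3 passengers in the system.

ρ = λ/μ = 6.0/8.4 = 0.71429
P(N ≥ n) = ρⁿ
P(N ≥ 3) = 0.71429^3
P(N ≥ 3) = 0.3644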